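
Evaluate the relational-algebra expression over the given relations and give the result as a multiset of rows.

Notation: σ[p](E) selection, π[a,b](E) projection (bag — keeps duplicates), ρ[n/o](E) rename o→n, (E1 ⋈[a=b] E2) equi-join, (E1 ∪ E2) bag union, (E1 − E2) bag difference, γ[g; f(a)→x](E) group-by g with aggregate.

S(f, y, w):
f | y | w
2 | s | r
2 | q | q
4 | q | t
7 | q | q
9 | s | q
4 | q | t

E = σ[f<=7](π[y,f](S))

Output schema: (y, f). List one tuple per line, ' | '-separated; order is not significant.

Per-node cardinality:
  S → 6
  π[y,f](S) → 6
  σ[f<=7](π[y,f](S)) → 5

== RESULT ==
y | f
q | 2
q | 4
q | 4
q | 7
s | 2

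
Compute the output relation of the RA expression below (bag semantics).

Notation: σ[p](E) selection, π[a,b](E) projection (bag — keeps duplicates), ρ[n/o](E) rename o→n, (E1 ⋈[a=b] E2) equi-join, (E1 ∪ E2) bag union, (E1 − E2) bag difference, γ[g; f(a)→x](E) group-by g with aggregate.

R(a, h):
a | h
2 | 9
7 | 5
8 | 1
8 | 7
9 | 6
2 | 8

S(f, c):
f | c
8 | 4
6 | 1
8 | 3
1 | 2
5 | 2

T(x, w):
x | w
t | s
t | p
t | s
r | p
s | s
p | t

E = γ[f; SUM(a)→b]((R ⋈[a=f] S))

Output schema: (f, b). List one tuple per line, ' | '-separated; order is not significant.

Per-node cardinality:
  R → 6
  S → 5
  (R ⋈[a=f] S) → 4
  γ[f; SUM(a)→b]((R ⋈[a=f] S)) → 1

== RESULT ==
f | b
8 | 32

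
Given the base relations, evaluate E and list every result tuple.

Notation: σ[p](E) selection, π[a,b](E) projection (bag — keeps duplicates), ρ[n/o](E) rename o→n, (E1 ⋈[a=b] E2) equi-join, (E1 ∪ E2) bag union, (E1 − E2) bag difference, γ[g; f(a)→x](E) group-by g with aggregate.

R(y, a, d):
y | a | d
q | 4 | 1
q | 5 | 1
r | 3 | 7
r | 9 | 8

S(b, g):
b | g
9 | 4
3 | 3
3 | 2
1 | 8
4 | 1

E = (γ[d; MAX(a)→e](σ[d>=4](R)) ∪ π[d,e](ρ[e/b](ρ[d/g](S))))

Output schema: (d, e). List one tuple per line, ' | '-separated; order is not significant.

Per-node cardinality:
  R → 4
  σ[d>=4](R) → 2
  γ[d; MAX(a)→e](σ[d>=4](R)) → 2
  S → 5
  ρ[d/g](S) → 5
  ρ[e/b](ρ[d/g](S)) → 5
  π[d,e](ρ[e/b](ρ[d/g](S))) → 5
  (γ[d; MAX(a)→e](σ[d>=4](R)) ∪ π[d,e](ρ[e/b](ρ[d/g](S)))) → 7

== RESULT ==
d | e
1 | 4
2 | 3
3 | 3
4 | 9
7 | 3
8 | 1
8 | 9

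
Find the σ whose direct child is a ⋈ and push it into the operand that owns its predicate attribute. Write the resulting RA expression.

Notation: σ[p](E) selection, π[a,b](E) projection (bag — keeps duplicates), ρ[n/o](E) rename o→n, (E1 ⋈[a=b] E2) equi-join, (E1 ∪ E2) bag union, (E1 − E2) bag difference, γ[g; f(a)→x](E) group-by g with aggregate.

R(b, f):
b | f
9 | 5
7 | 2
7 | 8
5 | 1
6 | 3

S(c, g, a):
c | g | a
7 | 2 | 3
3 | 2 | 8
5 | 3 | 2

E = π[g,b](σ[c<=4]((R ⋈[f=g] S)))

σ filters on c, owned by the right side.
E' = π[g,b]((R ⋈[f=g] σ[c<=4](S)))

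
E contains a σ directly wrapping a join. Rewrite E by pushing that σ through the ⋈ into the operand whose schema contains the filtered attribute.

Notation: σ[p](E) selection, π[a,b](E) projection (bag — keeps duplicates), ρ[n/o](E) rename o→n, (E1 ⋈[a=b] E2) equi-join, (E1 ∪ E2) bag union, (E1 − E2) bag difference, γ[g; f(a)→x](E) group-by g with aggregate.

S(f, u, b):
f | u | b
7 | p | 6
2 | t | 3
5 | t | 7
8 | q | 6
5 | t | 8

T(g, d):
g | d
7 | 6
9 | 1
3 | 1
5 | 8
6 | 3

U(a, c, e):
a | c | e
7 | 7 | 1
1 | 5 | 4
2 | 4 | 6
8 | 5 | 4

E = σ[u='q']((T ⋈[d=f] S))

σ filters on u, owned by the right side.
E' = (T ⋈[d=f] σ[u='q'](S))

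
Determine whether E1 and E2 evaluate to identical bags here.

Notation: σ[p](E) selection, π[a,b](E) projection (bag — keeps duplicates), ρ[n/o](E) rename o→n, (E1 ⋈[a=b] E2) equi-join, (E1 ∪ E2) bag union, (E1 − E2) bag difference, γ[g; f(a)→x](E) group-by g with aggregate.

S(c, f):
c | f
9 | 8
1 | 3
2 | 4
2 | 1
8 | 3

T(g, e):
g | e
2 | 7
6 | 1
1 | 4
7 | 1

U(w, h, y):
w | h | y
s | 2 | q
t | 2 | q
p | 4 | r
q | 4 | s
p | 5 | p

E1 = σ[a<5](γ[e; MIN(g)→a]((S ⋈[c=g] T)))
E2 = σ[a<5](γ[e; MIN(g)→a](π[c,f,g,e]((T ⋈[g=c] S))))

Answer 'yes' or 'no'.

E1 row counts bottom-up:
  S → 5
  T → 4
  (S ⋈[c=g] T) → 3
  γ[e; MIN(g)→a]((S ⋈[c=g] T)) → 2
  σ[a<5](γ[e; MIN(g)→a]((S ⋈[c=g] T))) → 2
E2 row counts bottom-up:
  T → 4
  S → 5
  (T ⋈[g=c] S) → 3
  π[c,f,g,e]((T ⋈[g=c] S)) → 3
  γ[e; MIN(g)→a](π[c,f,g,e]((T ⋈[g=c] S))) → 2
  σ[a<5](γ[e; MIN(g)→a](π[c,f,g,e]((T ⋈[g=c] S)))) → 2

E1 and E2 produce the same multiset:
e | a
4 | 1
7 | 2

yes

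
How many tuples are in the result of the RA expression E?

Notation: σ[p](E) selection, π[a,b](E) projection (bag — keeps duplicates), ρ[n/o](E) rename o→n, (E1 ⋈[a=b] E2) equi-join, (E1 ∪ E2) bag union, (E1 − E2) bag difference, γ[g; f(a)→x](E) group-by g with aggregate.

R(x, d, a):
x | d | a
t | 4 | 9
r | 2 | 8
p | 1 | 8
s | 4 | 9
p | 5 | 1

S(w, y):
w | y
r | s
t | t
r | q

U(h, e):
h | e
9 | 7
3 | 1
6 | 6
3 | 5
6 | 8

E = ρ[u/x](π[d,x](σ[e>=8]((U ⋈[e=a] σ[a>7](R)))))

Stepwise |·|:
  U → 5
  R → 5
  σ[a>7](R) → 4
  (U ⋈[e=a] σ[a>7](R)) → 2
  σ[e>=8]((U ⋈[e=a] σ[a>7](R))) → 2
  π[d,x](σ[e>=8]((U ⋈[e=a] σ[a>7](R)))) → 2
  ρ[u/x](π[d,x](σ[e>=8]((U ⋈[e=a] σ[a>7](R))))) → 2

|E| = 2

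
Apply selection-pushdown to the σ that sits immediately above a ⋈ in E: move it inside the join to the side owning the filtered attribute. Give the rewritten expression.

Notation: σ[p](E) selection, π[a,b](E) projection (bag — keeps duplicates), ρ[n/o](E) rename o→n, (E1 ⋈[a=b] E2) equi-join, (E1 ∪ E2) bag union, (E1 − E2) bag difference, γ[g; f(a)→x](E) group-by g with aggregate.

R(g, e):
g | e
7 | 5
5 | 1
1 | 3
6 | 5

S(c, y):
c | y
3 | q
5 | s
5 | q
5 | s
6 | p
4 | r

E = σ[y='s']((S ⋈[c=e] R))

σ filters on y, owned by the left side.
E' = (σ[y='s'](S) ⋈[c=e] R)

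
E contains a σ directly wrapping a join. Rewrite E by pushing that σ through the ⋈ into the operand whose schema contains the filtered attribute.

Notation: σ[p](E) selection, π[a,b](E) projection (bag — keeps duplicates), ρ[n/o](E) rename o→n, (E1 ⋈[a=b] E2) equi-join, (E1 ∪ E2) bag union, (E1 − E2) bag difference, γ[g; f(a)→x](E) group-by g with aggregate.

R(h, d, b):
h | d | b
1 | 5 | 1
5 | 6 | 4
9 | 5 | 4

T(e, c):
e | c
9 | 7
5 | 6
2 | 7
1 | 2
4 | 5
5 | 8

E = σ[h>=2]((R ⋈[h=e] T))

σ filters on h, owned by the left side.
E' = (σ[h>=2](R) ⋈[h=e] T)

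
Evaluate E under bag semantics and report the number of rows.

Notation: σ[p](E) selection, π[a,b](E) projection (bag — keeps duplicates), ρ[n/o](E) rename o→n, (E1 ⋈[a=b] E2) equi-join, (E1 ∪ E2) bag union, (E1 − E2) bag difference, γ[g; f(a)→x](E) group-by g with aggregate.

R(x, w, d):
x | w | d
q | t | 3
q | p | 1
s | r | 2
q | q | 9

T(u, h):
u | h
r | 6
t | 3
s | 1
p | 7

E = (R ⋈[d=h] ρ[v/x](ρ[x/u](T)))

Row counts bottom-up:
  R → 4
  T → 4
  ρ[x/u](T) → 4
  ρ[v/x](ρ[x/u](T)) → 4
  (R ⋈[d=h] ρ[v/x](ρ[x/u](T))) → 2

|E| = 2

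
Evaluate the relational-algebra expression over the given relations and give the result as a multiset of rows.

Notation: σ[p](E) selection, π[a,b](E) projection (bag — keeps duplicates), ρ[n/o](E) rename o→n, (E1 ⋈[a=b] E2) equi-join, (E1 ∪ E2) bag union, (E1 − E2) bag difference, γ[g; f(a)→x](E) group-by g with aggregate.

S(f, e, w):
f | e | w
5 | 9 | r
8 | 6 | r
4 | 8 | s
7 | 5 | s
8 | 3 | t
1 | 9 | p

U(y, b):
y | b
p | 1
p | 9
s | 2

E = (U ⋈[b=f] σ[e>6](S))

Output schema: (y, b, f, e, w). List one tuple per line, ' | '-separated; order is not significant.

Row counts bottom-up:
  U → 3
  S → 6
  σ[e>6](S) → 3
  (U ⋈[b=f] σ[e>6](S)) → 1

== RESULT ==
y | b | f | e | w
p | 1 | 1 | 9 | p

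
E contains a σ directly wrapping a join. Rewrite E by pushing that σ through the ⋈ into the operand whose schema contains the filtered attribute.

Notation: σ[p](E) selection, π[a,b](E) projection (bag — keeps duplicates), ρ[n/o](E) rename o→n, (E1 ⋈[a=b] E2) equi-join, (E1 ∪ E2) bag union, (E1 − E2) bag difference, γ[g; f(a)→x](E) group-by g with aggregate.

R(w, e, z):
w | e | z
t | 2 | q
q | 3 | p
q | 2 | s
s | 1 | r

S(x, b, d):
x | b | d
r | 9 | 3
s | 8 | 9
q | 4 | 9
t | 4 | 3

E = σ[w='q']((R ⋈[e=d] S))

σ filters on w, owned by the left side.
E' = (σ[w='q'](R) ⋈[e=d] S)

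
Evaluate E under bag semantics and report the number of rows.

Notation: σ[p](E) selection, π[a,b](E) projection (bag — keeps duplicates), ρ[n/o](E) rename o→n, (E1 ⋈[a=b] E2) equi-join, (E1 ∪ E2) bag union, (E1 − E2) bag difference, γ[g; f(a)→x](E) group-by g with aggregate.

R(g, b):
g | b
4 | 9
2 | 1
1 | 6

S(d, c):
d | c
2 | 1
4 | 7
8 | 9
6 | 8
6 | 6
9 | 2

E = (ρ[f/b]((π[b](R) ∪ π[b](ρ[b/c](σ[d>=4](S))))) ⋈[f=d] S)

Row counts bottom-up:
  R → 3
  π[b](R) → 3
  S → 6
  σ[d>=4](S) → 5
  ρ[b/c](σ[d>=4](S)) → 5
  π[b](ρ[b/c](σ[d>=4](S))) → 5
  (π[b](R) ∪ π[b](ρ[b/c](σ[d>=4](S)))) → 8
  ρ[f/b]((π[b](R) ∪ π[b](ρ[b/c](σ[d>=4](S))))) → 8
  S → 6
  (ρ[f/b]((π[b](R) ∪ π[b](ρ[b/c](σ[d>=4](S))))) ⋈[f=d] S) → 8

|E| = 8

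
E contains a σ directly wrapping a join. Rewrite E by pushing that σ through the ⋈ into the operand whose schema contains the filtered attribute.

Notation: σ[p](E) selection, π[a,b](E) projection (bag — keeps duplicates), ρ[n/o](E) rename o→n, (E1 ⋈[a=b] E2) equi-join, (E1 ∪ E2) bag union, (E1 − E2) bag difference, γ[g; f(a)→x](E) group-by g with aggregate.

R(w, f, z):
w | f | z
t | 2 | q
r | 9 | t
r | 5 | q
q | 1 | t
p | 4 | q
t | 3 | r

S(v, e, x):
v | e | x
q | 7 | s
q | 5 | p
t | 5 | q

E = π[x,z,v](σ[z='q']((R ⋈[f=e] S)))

σ filters on z, owned by the left side.
E' = π[x,z,v]((σ[z='q'](R) ⋈[f=e] S))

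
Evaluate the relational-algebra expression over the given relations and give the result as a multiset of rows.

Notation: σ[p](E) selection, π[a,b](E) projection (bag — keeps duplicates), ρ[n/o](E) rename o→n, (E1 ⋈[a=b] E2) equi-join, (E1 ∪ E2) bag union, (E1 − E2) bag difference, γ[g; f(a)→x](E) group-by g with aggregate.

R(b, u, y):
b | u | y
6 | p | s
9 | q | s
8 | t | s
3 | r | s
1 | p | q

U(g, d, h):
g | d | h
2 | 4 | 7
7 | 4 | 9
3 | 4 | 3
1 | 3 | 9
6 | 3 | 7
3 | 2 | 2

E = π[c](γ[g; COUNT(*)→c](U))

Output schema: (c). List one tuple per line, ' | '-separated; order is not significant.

Row counts bottom-up:
  U → 6
  γ[g; COUNT(*)→c](U) → 5
  π[c](γ[g; COUNT(*)→c](U)) → 5

== RESULT ==
c
1
1
1
1
2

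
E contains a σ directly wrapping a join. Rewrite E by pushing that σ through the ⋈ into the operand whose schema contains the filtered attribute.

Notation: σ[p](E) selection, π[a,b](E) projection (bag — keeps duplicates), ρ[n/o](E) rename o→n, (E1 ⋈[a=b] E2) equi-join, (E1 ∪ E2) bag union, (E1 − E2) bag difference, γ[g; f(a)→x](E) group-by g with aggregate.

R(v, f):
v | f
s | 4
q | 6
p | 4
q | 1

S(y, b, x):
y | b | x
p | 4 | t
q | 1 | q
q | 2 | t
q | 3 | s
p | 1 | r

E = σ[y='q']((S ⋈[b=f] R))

σ filters on y, owned by the left side.
E' = (σ[y='q'](S) ⋈[b=f] R)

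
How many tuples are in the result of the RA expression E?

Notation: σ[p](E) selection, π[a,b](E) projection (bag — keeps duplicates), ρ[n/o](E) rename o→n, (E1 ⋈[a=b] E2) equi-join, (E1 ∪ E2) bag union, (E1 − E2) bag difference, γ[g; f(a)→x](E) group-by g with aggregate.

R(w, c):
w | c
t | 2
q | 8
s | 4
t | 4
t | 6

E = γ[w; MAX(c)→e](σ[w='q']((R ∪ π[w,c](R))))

Row counts bottom-up:
  R → 5
  R → 5
  π[w,c](R) → 5
  (R ∪ π[w,c](R)) → 10
  σ[w='q']((R ∪ π[w,c](R))) → 2
  γ[w; MAX(c)→e](σ[w='q']((R ∪ π[w,c](R)))) → 1

|E| = 1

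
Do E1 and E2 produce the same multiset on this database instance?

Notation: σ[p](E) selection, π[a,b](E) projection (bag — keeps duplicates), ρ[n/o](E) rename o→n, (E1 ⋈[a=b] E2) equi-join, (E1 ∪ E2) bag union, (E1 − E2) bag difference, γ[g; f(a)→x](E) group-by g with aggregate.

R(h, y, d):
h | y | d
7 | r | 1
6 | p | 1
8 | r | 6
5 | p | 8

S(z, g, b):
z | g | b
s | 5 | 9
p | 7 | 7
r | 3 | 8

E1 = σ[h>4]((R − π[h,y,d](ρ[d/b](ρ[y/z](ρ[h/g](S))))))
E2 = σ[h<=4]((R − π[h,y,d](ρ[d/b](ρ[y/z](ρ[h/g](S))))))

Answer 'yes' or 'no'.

E1 row counts bottom-up:
  R → 4
  S → 3
  ρ[h/g](S) → 3
  ρ[y/z](ρ[h/g](S)) → 3
  ρ[d/b](ρ[y/z](ρ[h/g](S))) → 3
  π[h,y,d](ρ[d/b](ρ[y/z](ρ[h/g](S)))) → 3
  (R − π[h,y,d](ρ[d/b](ρ[y/z](ρ[h/g](S))))) → 4
  σ[h>4]((R − π[h,y,d](ρ[d/b](ρ[y/z](ρ[h/g](S)))))) → 4
E2 row counts bottom-up:
  R → 4
  S → 3
  ρ[h/g](S) → 3
  ρ[y/z](ρ[h/g](S)) → 3
  ρ[d/b](ρ[y/z](ρ[h/g](S))) → 3
  π[h,y,d](ρ[d/b](ρ[y/z](ρ[h/g](S)))) → 3
  (R − π[h,y,d](ρ[d/b](ρ[y/z](ρ[h/g](S))))) → 4
  σ[h<=4]((R − π[h,y,d](ρ[d/b](ρ[y/z](ρ[h/g](S)))))) → 0

E1 result:
h | y | d
5 | p | 8
6 | p | 1
7 | r | 1
8 | r | 6
E2 result:
h | y | d
(0 rows)
Witness: (8, 'r', 6) appears 1× in E1 but 0× in E2.

no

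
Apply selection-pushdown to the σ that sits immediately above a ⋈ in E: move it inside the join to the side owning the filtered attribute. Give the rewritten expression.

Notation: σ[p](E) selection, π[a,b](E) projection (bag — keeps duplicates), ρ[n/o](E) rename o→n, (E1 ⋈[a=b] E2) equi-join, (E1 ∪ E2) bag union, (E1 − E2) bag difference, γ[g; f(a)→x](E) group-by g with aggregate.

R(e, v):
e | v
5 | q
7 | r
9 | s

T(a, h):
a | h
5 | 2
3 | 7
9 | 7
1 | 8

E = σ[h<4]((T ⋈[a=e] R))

σ filters on h, owned by the left side.
E' = (σ[h<4](T) ⋈[a=e] R)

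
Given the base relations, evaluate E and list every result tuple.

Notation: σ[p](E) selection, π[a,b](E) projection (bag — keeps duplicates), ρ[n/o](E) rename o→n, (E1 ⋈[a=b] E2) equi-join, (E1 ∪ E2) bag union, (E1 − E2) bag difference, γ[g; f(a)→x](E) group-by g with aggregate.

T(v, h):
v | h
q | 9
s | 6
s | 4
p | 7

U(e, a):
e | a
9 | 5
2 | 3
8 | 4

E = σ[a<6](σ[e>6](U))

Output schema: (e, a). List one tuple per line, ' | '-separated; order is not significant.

Per-node cardinality:
  U → 3
  σ[e>6](U) → 2
  σ[a<6](σ[e>6](U)) → 2

== RESULT ==
e | a
8 | 4
9 | 5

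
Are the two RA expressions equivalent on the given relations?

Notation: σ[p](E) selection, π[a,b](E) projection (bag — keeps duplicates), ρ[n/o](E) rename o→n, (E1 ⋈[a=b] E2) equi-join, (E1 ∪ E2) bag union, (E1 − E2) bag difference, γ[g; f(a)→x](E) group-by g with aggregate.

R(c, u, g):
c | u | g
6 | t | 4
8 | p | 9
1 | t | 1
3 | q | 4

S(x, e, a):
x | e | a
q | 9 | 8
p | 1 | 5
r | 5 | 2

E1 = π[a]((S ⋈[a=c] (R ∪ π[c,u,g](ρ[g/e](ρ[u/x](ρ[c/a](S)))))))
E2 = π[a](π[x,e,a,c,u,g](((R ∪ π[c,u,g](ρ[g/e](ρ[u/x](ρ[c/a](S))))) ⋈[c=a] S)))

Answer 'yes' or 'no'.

E1 stepwise |·|:
  S → 3
  R → 4
  S → 3
  ρ[c/a](S) → 3
  ρ[u/x](ρ[c/a](S)) → 3
  ρ[g/e](ρ[u/x](ρ[c/a](S))) → 3
  π[c,u,g](ρ[g/e](ρ[u/x](ρ[c/a](S)))) → 3
  (R ∪ π[c,u,g](ρ[g/e](ρ[u/x](ρ[c/a](S))))) → 7
  (S ⋈[a=c] (R ∪ π[c,u,g](ρ[g/e](ρ[u/x](ρ[c/a](S)))))) → 4
  π[a]((S ⋈[a=c] (R ∪ π[c,u,g](ρ[g/e](ρ[u/x](ρ[c/a](S))))))) → 4
E2 stepwise |·|:
  R → 4
  S → 3
  ρ[c/a](S) → 3
  ρ[u/x](ρ[c/a](S)) → 3
  ρ[g/e](ρ[u/x](ρ[c/a](S))) → 3
  π[c,u,g](ρ[g/e](ρ[u/x](ρ[c/a](S)))) → 3
  (R ∪ π[c,u,g](ρ[g/e](ρ[u/x](ρ[c/a](S))))) → 7
  S → 3
  ((R ∪ π[c,u,g](ρ[g/e](ρ[u/x](ρ[c/a](S))))) ⋈[c=a] S) → 4
  π[x,e,a,c,u,g](((R ∪ π[c,u,g](ρ[g/e](ρ[u/x](ρ[c/a](S))))) ⋈[c=a] S)) → 4
  π[a](π[x,e,a,c,u,g](((R ∪ π[c,u,g](ρ[g/e](ρ[u/x](ρ[c/a](S))))) ⋈[c=a] S))) → 4

E1 and E2 produce the same multiset:
a
2
5
8
8

yes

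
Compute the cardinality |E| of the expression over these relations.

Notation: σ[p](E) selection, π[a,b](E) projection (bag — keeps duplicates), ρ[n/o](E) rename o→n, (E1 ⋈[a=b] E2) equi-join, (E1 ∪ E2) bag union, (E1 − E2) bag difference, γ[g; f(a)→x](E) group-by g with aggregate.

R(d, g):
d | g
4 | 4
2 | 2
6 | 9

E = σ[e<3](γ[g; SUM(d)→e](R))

Stepwise |·|:
  R → 3
  γ[g; SUM(d)→e](R) → 3
  σ[e<3](γ[g; SUM(d)→e](R)) → 1

|E| = 1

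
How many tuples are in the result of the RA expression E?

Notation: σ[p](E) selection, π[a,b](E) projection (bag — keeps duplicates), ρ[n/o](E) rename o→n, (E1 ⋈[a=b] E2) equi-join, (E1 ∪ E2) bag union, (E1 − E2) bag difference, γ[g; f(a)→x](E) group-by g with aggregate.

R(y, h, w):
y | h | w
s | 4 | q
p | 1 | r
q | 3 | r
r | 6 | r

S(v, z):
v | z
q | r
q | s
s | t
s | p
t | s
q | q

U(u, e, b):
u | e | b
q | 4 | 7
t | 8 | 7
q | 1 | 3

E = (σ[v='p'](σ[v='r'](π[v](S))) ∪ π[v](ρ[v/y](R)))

Subexpression sizes:
  S → 6
  π[v](S) → 6
  σ[v='r'](π[v](S)) → 0
  σ[v='p'](σ[v='r'](π[v](S))) → 0
  R → 4
  ρ[v/y](R) → 4
  π[v](ρ[v/y](R)) → 4
  (σ[v='p'](σ[v='r'](π[v](S))) ∪ π[v](ρ[v/y](R))) → 4

|E| = 4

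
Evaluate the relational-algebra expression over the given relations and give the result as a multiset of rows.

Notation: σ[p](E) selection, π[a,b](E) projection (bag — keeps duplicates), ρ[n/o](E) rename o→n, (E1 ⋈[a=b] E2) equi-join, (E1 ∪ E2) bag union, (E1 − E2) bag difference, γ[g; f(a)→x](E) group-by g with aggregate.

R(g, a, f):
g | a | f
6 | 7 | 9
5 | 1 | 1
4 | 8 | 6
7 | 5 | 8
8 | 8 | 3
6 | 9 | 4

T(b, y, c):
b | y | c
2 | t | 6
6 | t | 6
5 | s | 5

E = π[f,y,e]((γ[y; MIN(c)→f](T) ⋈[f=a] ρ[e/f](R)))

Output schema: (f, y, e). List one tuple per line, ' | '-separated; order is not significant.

Per-node cardinality:
  T → 3
  γ[y; MIN(c)→f](T) → 2
  R → 6
  ρ[e/f](R) → 6
  (γ[y; MIN(c)→f](T) ⋈[f=a] ρ[e/f](R)) → 1
  π[f,y,e]((γ[y; MIN(c)→f](T) ⋈[f=a] ρ[e/f](R))) → 1

== RESULT ==
f | y | e
5 | s | 8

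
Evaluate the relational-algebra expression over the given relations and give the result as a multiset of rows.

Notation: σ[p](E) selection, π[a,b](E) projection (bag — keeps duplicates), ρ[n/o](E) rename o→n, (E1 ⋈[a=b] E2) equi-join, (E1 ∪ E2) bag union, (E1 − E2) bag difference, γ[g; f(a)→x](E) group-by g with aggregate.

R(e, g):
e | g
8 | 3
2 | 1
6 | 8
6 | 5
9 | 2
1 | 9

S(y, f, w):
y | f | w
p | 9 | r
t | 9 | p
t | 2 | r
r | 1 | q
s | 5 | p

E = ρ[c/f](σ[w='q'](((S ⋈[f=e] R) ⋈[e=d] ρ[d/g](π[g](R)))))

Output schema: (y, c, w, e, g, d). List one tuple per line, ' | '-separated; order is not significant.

Stepwise |·|:
  S → 5
  R → 6
  (S ⋈[f=e] R) → 4
  R → 6
  π[g](R) → 6
  ρ[d/g](π[g](R)) → 6
  ((S ⋈[f=e] R) ⋈[e=d] ρ[d/g](π[g](R))) → 4
  σ[w='q'](((S ⋈[f=e] R) ⋈[e=d] ρ[d/g](π[g](R)))) → 1
  ρ[c/f](σ[w='q'](((S ⋈[f=e] R) ⋈[e=d] ρ[d/g](π[g](R))))) → 1

== RESULT ==
y | c | w | e | g | d
r | 1 | q | 1 | 9 | 1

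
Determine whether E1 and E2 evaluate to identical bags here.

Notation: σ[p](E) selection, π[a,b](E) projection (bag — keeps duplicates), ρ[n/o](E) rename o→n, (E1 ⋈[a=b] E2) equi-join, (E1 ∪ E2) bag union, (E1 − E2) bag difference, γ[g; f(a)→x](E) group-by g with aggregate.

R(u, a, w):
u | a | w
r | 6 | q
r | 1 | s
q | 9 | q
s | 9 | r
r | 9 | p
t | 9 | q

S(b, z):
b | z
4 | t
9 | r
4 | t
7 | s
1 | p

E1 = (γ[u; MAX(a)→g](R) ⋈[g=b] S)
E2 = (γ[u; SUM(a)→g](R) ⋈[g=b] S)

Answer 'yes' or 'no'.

E1 stepwise |·|:
  R → 6
  γ[u; MAX(a)→g](R) → 4
  S → 5
  (γ[u; MAX(a)→g](R) ⋈[g=b] S) → 4
E2 stepwise |·|:
  R → 6
  γ[u; SUM(a)→g](R) → 4
  S → 5
  (γ[u; SUM(a)→g](R) ⋈[g=b] S) → 3

E1 result:
u | g | b | z
q | 9 | 9 | r
r | 9 | 9 | r
s | 9 | 9 | r
t | 9 | 9 | r
E2 result:
u | g | b | z
q | 9 | 9 | r
s | 9 | 9 | r
t | 9 | 9 | r
Witness: ('r', 9, 9, 'r') appears 1× in E1 but 0× in E2.

no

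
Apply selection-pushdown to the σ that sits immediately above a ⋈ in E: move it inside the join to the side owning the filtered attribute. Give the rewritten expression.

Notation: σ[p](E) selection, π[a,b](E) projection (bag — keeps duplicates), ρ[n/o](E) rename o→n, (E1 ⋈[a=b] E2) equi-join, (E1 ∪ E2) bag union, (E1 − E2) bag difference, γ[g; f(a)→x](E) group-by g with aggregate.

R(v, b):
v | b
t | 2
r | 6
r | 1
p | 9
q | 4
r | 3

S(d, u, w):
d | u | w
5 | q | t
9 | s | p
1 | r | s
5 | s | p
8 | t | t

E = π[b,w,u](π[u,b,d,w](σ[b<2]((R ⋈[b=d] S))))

σ filters on b, owned by the left side.
E' = π[b,w,u](π[u,b,d,w]((σ[b<2](R) ⋈[b=d] S)))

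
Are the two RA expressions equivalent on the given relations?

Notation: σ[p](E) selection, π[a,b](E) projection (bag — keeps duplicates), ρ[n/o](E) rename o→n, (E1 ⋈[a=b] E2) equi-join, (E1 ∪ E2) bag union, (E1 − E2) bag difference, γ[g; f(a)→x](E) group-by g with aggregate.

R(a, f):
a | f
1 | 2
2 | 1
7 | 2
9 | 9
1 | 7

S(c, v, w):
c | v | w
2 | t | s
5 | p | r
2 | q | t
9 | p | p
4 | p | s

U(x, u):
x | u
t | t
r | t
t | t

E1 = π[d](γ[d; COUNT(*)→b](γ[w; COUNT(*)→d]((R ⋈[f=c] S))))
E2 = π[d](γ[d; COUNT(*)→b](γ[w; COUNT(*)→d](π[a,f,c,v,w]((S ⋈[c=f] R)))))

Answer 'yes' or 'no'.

E1 per-node cardinality:
  R → 5
  S → 5
  (R ⋈[f=c] S) → 5
  γ[w; COUNT(*)→d]((R ⋈[f=c] S)) → 3
  γ[d; COUNT(*)→b](γ[w; COUNT(*)→d]((R ⋈[f=c] S))) → 2
  π[d](γ[d; COUNT(*)→b](γ[w; COUNT(*)→d]((R ⋈[f=c] S)))) → 2
E2 per-node cardinality:
  S → 5
  R → 5
  (S ⋈[c=f] R) → 5
  π[a,f,c,v,w]((S ⋈[c=f] R)) → 5
  γ[w; COUNT(*)→d](π[a,f,c,v,w]((S ⋈[c=f] R))) → 3
  γ[d; COUNT(*)→b](γ[w; COUNT(*)→d](π[a,f,c,v,w]((S ⋈[c=f] R)))) → 2
  π[d](γ[d; COUNT(*)→b](γ[w; COUNT(*)→d](π[a,f,c,v,w]((S ⋈[c=f] R))))) → 2

E1 and E2 produce the same multiset:
d
1
2

yes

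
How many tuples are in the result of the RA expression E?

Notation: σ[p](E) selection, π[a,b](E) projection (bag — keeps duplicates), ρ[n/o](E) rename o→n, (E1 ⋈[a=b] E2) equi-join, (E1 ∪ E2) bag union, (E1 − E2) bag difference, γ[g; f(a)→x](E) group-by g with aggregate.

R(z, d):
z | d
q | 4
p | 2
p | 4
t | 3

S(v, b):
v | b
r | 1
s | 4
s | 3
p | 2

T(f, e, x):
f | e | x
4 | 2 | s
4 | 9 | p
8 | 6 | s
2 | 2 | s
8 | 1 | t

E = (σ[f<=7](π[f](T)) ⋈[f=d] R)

Subexpression sizes:
  T → 5
  π[f](T) → 5
  σ[f<=7](π[f](T)) → 3
  R → 4
  (σ[f<=7](π[f](T)) ⋈[f=d] R) → 5

|E| = 5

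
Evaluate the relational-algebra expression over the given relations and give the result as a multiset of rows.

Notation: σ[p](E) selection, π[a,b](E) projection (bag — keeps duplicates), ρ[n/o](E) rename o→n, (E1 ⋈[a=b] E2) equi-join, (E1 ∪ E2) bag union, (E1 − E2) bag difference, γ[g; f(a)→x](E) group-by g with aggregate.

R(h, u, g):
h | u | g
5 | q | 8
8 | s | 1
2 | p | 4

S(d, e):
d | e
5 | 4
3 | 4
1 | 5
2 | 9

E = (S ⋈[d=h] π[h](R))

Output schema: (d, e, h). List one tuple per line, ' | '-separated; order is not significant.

Per-node cardinality:
  S → 4
  R → 3
  π[h](R) → 3
  (S ⋈[d=h] π[h](R)) → 2

== RESULT ==
d | e | h
2 | 9 | 2
5 | 4 | 5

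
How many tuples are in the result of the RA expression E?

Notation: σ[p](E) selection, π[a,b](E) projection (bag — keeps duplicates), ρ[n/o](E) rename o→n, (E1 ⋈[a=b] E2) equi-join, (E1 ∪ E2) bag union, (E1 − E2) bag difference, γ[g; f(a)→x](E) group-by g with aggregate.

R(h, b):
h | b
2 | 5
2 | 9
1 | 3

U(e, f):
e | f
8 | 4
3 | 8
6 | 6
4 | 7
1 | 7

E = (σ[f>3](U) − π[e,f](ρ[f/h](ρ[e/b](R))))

Row counts bottom-up:
  U → 5
  σ[f>3](U) → 5
  R → 3
  ρ[e/b](R) → 3
  ρ[f/h](ρ[e/b](R)) → 3
  π[e,f](ρ[f/h](ρ[e/b](R))) → 3
  (σ[f>3](U) − π[e,f](ρ[f/h](ρ[e/b](R)))) → 5

|E| = 5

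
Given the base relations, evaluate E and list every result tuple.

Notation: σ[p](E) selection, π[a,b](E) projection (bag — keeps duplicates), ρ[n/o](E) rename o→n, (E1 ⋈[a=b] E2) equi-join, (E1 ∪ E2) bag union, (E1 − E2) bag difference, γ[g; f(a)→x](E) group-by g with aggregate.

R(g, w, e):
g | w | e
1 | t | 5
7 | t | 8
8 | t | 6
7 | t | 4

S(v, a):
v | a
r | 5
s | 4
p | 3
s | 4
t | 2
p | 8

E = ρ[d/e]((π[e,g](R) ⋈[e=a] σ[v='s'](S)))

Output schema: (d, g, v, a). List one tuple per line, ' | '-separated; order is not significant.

Per-node cardinality:
  R → 4
  π[e,g](R) → 4
  S → 6
  σ[v='s'](S) → 2
  (π[e,g](R) ⋈[e=a] σ[v='s'](S)) → 2
  ρ[d/e]((π[e,g](R) ⋈[e=a] σ[v='s'](S))) → 2

== RESULT ==
d | g | v | a
4 | 7 | s | 4
4 | 7 | s | 4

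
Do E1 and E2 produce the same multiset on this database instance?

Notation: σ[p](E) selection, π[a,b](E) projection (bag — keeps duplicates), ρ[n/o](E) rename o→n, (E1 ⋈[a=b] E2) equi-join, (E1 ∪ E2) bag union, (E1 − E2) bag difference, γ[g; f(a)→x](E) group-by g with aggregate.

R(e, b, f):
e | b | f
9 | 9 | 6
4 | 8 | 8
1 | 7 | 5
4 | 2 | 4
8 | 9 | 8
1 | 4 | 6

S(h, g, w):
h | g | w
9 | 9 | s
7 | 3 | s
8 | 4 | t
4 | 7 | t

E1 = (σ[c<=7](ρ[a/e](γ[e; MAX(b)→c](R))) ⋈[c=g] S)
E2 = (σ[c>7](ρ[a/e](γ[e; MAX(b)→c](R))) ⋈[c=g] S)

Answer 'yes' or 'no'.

E1 row counts bottom-up:
  R → 6
  γ[e; MAX(b)→c](R) → 4
  ρ[a/e](γ[e; MAX(b)→c](R)) → 4
  σ[c<=7](ρ[a/e](γ[e; MAX(b)→c](R))) → 1
  S → 4
  (σ[c<=7](ρ[a/e](γ[e; MAX(b)→c](R))) ⋈[c=g] S) → 1
E2 row counts bottom-up:
  R → 6
  γ[e; MAX(b)→c](R) → 4
  ρ[a/e](γ[e; MAX(b)→c](R)) → 4
  σ[c>7](ρ[a/e](γ[e; MAX(b)→c](R))) → 3
  S → 4
  (σ[c>7](ρ[a/e](γ[e; MAX(b)→c](R))) ⋈[c=g] S) → 2

E1 result:
a | c | h | g | w
1 | 7 | 4 | 7 | t
E2 result:
a | c | h | g | w
8 | 9 | 9 | 9 | s
9 | 9 | 9 | 9 | s
Witness: (9, 9, 9, 9, 's') appears 0× in E1 but 1× in E2.

no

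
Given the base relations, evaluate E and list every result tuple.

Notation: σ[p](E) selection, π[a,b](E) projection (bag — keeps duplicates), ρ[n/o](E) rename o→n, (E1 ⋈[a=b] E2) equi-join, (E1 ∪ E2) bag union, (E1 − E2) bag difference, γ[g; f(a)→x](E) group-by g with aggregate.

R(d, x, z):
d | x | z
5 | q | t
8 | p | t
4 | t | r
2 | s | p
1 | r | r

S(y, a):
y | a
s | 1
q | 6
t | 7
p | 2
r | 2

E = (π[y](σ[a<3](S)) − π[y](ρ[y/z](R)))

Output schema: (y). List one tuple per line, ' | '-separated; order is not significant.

Per-node cardinality:
  S → 5
  σ[a<3](S) → 3
  π[y](σ[a<3](S)) → 3
  R → 5
  ρ[y/z](R) → 5
  π[y](ρ[y/z](R)) → 5
  (π[y](σ[a<3](S)) − π[y](ρ[y/z](R))) → 1

== RESULT ==
y
s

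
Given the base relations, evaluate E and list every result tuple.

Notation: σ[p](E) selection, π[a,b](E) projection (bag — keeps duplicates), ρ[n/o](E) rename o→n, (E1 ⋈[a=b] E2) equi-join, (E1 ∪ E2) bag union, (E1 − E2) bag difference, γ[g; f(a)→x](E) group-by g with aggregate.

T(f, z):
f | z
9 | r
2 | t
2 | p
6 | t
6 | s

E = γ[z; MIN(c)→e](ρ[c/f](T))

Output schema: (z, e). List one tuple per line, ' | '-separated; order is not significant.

Row counts bottom-up:
  T → 5
  ρ[c/f](T) → 5
  γ[z; MIN(c)→e](ρ[c/f](T)) → 4

== RESULT ==
z | e
p | 2
r | 9
s | 6
t | 2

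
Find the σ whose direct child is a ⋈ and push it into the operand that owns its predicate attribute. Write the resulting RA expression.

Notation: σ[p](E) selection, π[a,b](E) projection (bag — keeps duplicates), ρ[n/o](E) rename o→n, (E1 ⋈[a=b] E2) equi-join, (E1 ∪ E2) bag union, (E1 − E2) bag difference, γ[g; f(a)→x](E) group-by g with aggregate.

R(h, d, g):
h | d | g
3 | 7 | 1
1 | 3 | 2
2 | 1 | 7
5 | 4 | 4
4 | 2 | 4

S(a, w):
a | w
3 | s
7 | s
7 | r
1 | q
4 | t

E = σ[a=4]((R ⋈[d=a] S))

σ filters on a, owned by the right side.
E' = (R ⋈[d=a] σ[a=4](S))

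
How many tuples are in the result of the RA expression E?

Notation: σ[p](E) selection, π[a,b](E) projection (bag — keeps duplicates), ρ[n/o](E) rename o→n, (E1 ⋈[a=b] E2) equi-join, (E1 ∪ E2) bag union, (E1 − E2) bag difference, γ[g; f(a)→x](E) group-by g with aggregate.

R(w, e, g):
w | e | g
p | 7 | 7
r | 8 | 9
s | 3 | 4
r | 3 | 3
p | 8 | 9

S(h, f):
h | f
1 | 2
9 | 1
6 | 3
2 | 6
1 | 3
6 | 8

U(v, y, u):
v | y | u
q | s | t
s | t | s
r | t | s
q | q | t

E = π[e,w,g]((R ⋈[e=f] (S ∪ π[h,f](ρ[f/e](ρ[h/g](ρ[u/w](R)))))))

Per-node cardinality:
  R → 5
  S → 6
  R → 5
  ρ[u/w](R) → 5
  ρ[h/g](ρ[u/w](R)) → 5
  ρ[f/e](ρ[h/g](ρ[u/w](R))) → 5
  π[h,f](ρ[f/e](ρ[h/g](ρ[u/w](R)))) → 5
  (S ∪ π[h,f](ρ[f/e](ρ[h/g](ρ[u/w](R))))) → 11
  (R ⋈[e=f] (S ∪ π[h,f](ρ[f/e](ρ[h/g](ρ[u/w](R)))))) → 15
  π[e,w,g]((R ⋈[e=f] (S ∪ π[h,f](ρ[f/e](ρ[h/g](ρ[u/w](R))))))) → 15

|E| = 15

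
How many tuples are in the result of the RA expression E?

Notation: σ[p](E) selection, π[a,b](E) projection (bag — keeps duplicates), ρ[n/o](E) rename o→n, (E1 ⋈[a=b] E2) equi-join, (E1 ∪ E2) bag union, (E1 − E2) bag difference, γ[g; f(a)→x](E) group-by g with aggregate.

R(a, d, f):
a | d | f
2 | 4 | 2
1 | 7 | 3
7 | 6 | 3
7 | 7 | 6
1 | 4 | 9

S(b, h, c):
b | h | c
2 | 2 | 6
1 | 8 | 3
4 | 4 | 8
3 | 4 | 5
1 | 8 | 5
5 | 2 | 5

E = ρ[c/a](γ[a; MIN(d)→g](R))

Row counts bottom-up:
  R → 5
  γ[a; MIN(d)→g](R) → 3
  ρ[c/a](γ[a; MIN(d)→g](R)) → 3

|E| = 3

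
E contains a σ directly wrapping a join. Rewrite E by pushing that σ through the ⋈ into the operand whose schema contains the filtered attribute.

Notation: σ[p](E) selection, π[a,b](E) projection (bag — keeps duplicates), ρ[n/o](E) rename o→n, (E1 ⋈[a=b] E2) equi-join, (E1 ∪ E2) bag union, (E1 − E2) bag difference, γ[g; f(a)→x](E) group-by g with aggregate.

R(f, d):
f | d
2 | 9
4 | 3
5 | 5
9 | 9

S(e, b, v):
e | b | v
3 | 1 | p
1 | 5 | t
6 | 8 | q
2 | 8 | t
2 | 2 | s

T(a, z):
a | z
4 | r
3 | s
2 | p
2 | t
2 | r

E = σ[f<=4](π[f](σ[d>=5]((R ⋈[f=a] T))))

σ filters on d, owned by the left side.
E' = σ[f<=4](π[f]((σ[d>=5](R) ⋈[f=a] T)))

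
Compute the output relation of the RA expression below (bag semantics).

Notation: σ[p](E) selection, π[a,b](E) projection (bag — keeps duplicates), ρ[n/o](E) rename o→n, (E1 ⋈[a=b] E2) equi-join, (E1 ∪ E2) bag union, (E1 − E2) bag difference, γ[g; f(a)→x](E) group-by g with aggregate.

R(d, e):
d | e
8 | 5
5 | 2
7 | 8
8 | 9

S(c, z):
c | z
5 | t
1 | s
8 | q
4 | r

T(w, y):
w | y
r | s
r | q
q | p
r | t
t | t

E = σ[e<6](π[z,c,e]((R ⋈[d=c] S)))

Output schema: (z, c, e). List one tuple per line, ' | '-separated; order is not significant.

Subexpression sizes:
  R → 4
  S → 4
  (R ⋈[d=c] S) → 3
  π[z,c,e]((R ⋈[d=c] S)) → 3
  σ[e<6](π[z,c,e]((R ⋈[d=c] S))) → 2

== RESULT ==
z | c | e
q | 8 | 5
t | 5 | 2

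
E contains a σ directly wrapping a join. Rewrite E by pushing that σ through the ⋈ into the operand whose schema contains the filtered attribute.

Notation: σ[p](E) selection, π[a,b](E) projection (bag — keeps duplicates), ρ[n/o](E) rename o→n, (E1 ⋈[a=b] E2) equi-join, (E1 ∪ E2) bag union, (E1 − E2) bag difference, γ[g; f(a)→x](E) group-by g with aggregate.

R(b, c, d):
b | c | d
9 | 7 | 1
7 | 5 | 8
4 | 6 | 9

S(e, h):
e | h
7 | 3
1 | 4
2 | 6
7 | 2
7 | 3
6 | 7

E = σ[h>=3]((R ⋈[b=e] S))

σ filters on h, owned by the right side.
E' = (R ⋈[b=e] σ[h>=3](S))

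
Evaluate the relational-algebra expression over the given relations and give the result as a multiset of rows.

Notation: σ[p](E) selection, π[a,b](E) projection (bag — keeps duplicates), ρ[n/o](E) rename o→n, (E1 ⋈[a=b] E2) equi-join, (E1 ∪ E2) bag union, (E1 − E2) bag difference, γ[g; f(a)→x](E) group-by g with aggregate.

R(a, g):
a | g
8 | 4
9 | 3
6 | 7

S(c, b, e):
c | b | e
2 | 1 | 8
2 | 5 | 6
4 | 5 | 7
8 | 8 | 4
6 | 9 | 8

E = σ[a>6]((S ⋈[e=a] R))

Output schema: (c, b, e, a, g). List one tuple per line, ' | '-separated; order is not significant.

Per-node cardinality:
  S → 5
  R → 3
  (S ⋈[e=a] R) → 3
  σ[a>6]((S ⋈[e=a] R)) → 2

== RESULT ==
c | b | e | a | g
2 | 1 | 8 | 8 | 4
6 | 9 | 8 | 8 | 4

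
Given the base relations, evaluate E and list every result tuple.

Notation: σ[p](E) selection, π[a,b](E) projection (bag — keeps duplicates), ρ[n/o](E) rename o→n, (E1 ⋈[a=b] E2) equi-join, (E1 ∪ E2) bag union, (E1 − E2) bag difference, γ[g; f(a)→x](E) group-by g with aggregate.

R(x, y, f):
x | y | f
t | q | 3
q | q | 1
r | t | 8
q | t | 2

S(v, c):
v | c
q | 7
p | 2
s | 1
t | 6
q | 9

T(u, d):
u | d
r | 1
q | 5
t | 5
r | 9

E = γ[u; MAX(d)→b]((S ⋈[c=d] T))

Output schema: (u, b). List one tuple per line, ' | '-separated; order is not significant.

Subexpression sizes:
  S → 5
  T → 4
  (S ⋈[c=d] T) → 2
  γ[u; MAX(d)→b]((S ⋈[c=d] T)) → 1

== RESULT ==
u | b
r | 9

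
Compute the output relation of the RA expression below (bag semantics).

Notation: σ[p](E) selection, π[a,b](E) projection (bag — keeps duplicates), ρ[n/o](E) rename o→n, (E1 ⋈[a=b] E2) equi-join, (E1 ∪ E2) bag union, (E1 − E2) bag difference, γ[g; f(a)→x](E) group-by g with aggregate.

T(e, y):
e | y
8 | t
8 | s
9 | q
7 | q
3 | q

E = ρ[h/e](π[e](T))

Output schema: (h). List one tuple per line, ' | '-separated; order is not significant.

Subexpression sizes:
  T → 5
  π[e](T) → 5
  ρ[h/e](π[e](T)) → 5

== RESULT ==
h
3
7
8
8
9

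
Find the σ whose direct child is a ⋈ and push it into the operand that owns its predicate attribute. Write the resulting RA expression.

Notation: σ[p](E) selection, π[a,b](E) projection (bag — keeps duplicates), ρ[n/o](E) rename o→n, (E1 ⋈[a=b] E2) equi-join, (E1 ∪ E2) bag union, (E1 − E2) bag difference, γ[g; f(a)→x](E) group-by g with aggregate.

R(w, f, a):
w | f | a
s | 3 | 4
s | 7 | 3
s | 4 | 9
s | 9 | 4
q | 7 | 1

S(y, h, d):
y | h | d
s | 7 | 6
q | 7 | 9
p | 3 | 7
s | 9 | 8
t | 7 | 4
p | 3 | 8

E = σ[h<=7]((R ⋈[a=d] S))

σ filters on h, owned by the right side.
E' = (R ⋈[a=d] σ[h<=7](S))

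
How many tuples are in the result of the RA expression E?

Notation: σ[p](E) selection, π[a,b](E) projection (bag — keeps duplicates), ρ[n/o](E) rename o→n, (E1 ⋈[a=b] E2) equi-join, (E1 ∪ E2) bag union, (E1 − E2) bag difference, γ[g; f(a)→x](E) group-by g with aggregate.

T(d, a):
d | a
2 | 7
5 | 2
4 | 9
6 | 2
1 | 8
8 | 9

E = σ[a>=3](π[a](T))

Per-node cardinality:
  T → 6
  π[a](T) → 6
  σ[a>=3](π[a](T)) → 4

|E| = 4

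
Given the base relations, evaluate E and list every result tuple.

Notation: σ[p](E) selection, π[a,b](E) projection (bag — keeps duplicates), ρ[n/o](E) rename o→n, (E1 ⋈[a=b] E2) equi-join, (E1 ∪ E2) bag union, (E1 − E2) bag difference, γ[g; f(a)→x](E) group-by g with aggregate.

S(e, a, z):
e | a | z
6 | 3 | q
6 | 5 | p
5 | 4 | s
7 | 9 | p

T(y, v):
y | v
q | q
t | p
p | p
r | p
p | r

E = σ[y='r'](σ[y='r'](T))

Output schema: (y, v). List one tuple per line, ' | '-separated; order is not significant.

Stepwise |·|:
  T → 5
  σ[y='r'](T) → 1
  σ[y='r'](σ[y='r'](T)) → 1

== RESULT ==
y | v
r | p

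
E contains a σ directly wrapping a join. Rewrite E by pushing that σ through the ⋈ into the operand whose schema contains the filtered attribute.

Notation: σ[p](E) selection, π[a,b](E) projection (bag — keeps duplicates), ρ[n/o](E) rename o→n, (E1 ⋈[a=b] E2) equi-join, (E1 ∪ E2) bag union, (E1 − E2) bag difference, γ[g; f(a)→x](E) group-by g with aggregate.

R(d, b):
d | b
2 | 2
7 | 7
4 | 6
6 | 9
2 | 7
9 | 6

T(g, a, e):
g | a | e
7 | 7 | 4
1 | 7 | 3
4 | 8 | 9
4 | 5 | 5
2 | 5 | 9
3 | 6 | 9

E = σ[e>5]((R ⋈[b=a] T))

σ filters on e, owned by the right side.
E' = (R ⋈[b=a] σ[e>5](T))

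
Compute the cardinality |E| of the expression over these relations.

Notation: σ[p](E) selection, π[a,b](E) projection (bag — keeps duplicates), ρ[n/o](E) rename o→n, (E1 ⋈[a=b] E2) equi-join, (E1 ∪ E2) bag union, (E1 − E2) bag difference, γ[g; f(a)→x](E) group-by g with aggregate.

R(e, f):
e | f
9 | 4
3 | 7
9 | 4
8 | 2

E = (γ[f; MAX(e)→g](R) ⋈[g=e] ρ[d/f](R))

Row counts bottom-up:
  R → 4
  γ[f; MAX(e)→g](R) → 3
  R → 4
  ρ[d/f](R) → 4
  (γ[f; MAX(e)→g](R) ⋈[g=e] ρ[d/f](R)) → 4

|E| = 4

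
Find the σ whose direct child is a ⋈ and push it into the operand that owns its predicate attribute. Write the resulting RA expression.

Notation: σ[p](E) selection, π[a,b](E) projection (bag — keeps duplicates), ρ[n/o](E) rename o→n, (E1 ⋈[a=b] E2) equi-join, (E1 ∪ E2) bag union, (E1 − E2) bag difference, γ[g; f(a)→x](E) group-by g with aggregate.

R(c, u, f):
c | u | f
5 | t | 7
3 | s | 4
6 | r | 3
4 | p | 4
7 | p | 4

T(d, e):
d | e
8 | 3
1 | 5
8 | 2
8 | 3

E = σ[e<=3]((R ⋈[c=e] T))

σ filters on e, owned by the right side.
E' = (R ⋈[c=e] σ[e<=3](T))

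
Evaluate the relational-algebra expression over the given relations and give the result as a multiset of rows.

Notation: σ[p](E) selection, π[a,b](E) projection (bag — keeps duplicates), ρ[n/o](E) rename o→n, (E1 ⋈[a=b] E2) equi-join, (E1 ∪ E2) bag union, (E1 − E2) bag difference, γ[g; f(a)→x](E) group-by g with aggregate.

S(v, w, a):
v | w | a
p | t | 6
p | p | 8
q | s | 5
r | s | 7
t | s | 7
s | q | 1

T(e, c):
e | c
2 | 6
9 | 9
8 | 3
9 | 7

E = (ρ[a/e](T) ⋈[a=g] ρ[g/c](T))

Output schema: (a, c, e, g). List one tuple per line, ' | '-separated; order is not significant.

Row counts bottom-up:
  T → 4
  ρ[a/e](T) → 4
  T → 4
  ρ[g/c](T) → 4
  (ρ[a/e](T) ⋈[a=g] ρ[g/c](T)) → 2

== RESULT ==
a | c | e | g
9 | 7 | 9 | 9
9 | 9 | 9 | 9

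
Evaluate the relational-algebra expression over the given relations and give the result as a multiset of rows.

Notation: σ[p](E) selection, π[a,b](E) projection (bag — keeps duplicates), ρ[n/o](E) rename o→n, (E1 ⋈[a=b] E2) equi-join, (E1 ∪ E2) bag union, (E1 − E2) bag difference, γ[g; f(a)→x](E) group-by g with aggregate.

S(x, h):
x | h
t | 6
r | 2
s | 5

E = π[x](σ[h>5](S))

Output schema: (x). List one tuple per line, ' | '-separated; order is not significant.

Subexpression sizes:
  S → 3
  σ[h>5](S) → 1
  π[x](σ[h>5](S)) → 1

== RESULT ==
x
t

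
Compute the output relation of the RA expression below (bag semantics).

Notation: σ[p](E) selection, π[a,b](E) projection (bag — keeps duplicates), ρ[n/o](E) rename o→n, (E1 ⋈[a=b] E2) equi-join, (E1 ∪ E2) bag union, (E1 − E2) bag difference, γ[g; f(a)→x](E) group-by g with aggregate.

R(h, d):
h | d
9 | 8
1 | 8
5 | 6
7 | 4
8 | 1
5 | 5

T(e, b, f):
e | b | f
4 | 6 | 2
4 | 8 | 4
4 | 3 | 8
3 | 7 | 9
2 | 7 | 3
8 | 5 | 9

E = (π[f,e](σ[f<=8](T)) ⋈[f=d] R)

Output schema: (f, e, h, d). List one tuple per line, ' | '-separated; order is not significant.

Per-node cardinality:
  T → 6
  σ[f<=8](T) → 4
  π[f,e](σ[f<=8](T)) → 4
  R → 6
  (π[f,e](σ[f<=8](T)) ⋈[f=d] R) → 3

== RESULT ==
f | e | h | d
4 | 4 | 7 | 4
8 | 4 | 1 | 8
8 | 4 | 9 | 8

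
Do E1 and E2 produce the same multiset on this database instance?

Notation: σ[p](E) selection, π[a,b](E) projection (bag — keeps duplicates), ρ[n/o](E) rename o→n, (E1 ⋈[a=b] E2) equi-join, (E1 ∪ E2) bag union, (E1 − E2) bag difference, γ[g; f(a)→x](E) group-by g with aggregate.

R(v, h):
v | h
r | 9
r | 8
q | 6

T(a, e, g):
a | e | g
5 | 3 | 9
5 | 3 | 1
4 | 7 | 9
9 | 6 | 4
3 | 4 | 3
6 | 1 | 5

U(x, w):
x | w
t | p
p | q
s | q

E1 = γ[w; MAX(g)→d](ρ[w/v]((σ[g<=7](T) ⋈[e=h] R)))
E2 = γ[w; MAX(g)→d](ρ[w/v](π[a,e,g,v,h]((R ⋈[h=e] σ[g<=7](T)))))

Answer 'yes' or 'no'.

E1 per-node cardinality:
  T → 6
  σ[g<=7](T) → 4
  R → 3
  (σ[g<=7](T) ⋈[e=h] R) → 1
  ρ[w/v]((σ[g<=7](T) ⋈[e=h] R)) → 1
  γ[w; MAX(g)→d](ρ[w/v]((σ[g<=7](T) ⋈[e=h] R))) → 1
E2 per-node cardinality:
  R → 3
  T → 6
  σ[g<=7](T) → 4
  (R ⋈[h=e] σ[g<=7](T)) → 1
  π[a,e,g,v,h]((R ⋈[h=e] σ[g<=7](T))) → 1
  ρ[w/v](π[a,e,g,v,h]((R ⋈[h=e] σ[g<=7](T)))) → 1
  γ[w; MAX(g)→d](ρ[w/v](π[a,e,g,v,h]((R ⋈[h=e] σ[g<=7](T))))) → 1

E1 and E2 produce the same multiset:
w | d
q | 4

yes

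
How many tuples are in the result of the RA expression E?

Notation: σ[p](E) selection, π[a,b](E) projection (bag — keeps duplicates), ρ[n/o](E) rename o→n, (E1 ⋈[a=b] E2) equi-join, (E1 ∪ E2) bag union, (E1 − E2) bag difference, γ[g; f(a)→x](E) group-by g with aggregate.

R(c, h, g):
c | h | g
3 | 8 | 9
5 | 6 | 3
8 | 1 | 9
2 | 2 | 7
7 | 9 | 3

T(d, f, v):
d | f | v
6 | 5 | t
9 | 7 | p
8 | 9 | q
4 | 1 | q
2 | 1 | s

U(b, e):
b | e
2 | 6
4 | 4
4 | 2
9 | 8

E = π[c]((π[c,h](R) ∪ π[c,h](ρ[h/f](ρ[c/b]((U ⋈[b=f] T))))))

Stepwise |·|:
  R → 5
  π[c,h](R) → 5
  U → 4
  T → 5
  (U ⋈[b=f] T) → 1
  ρ[c/b]((U ⋈[b=f] T)) → 1
  ρ[h/f](ρ[c/b]((U ⋈[b=f] T))) → 1
  π[c,h](ρ[h/f](ρ[c/b]((U ⋈[b=f] T)))) → 1
  (π[c,h](R) ∪ π[c,h](ρ[h/f](ρ[c/b]((U ⋈[b=f] T))))) → 6
  π[c]((π[c,h](R) ∪ π[c,h](ρ[h/f](ρ[c/b]((U ⋈[b=f] T)))))) → 6

|E| = 6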